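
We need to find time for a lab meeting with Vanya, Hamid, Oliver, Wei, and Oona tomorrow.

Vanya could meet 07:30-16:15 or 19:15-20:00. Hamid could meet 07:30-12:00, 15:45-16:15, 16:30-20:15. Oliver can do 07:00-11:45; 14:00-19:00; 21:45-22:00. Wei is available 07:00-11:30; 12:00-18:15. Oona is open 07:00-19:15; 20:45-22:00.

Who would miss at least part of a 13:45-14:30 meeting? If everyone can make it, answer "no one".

Hamid, Oliver

Vanya: free for 13:45-14:30. Hamid: not fully free for 13:45-14:30. Oliver: not fully free for 13:45-14:30. Wei: free for 13:45-14:30. Oona: free for 13:45-14:30.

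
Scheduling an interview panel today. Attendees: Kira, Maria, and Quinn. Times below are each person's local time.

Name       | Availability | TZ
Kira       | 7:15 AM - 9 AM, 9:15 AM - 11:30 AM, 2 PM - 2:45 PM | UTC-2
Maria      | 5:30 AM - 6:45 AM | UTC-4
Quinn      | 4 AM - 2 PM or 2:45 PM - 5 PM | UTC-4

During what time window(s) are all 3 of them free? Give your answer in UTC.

Kira in UTC: 09:15-11:00, 11:15-13:30, 16:00-16:45 (add 2h to convert from UTC-2).
Maria in UTC: 09:30-10:45 (add 4h to convert from UTC-4).
Quinn in UTC: 08:00-18:00, 18:45-21:00 (add 4h to convert from UTC-4).
Kira ∩ Maria: 09:30-10:45.
Kira ∩ Maria ∩ Quinn: 09:30-10:45.
So the common availability across everyone is 09:30-10:45.

09:30-10:45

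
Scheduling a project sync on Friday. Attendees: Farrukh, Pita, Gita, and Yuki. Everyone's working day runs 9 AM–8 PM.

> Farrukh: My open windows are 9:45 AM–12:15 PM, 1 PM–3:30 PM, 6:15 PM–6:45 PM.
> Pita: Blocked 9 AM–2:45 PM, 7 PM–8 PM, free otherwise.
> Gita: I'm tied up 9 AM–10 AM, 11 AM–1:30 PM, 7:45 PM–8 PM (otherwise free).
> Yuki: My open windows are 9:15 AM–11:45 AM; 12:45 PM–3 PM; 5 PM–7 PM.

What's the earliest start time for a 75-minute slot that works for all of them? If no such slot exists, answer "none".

none

Farrukh free: 09:45-12:15, 13:00-15:30, 18:15-18:45.
Pita free: 14:45-19:00 (invert busy blocks within the working day).
Gita free: 10:00-11:00, 13:30-19:45 (invert busy blocks within the working day).
Yuki free: 09:15-11:45, 12:45-15:00, 17:00-19:00.
Farrukh ∩ Pita: 14:45-15:30, 18:15-18:45.
Farrukh ∩ Pita ∩ Gita: 14:45-15:30, 18:15-18:45.
Farrukh ∩ Pita ∩ Gita ∩ Yuki: 14:45-15:00, 18:15-18:45.
No common window is at least 75 minutes long.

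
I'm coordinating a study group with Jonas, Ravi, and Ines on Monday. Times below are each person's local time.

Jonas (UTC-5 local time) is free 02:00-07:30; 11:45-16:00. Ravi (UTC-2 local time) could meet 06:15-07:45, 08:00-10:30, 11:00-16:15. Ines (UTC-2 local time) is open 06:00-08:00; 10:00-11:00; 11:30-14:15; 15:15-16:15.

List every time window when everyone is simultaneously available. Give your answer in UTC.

08:15-09:45, 12:00-12:30, 17:15-18:15

Jonas in UTC: 07:00-12:30, 16:45-21:00 (add 5h to convert from UTC-5).
Ravi in UTC: 08:15-09:45, 10:00-12:30, 13:00-18:15 (add 2h to convert from UTC-2).
Ines in UTC: 08:00-10:00, 12:00-13:00, 13:30-16:15, 17:15-18:15 (add 2h to convert from UTC-2).
Jonas ∩ Ravi: 08:15-09:45, 10:00-12:30, 16:45-18:15.
Jonas ∩ Ravi ∩ Ines: 08:15-09:45, 12:00-12:30, 17:15-18:15.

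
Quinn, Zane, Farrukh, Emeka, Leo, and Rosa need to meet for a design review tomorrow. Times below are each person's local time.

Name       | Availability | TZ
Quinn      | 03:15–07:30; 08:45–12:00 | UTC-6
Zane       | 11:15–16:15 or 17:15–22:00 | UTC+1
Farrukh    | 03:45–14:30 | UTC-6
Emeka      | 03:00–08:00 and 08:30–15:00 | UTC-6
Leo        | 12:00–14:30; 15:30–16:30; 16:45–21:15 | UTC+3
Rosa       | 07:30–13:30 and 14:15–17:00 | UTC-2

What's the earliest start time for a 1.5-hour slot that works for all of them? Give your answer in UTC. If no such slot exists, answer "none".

16:15

Quinn in UTC: 09:15-13:30, 14:45-18:00 (add 6h to convert from UTC-6).
Zane in UTC: 10:15-15:15, 16:15-21:00 (subtract 1h to convert from UTC+1).
Farrukh in UTC: 09:45-20:30 (add 6h to convert from UTC-6).
Emeka in UTC: 09:00-14:00, 14:30-21:00 (add 6h to convert from UTC-6).
Leo in UTC: 09:00-11:30, 12:30-13:30, 13:45-18:15 (subtract 3h to convert from UTC+3).
Rosa in UTC: 09:30-15:30, 16:15-19:00 (add 2h to convert from UTC-2).
Quinn ∩ Zane: 10:15-13:30, 14:45-15:15, 16:15-18:00.
Quinn ∩ Zane ∩ Farrukh: 10:15-13:30, 14:45-15:15, 16:15-18:00.
Quinn ∩ Zane ∩ Farrukh ∩ Emeka: 10:15-13:30, 14:45-15:15, 16:15-18:00.
Quinn ∩ Zane ∩ Farrukh ∩ Emeka ∩ Leo: 10:15-11:30, 12:30-13:30, 14:45-15:15, 16:15-18:00.
Quinn ∩ Zane ∩ Farrukh ∩ Emeka ∩ Leo ∩ Rosa: 10:15-11:30, 12:30-13:30, 14:45-15:15, 16:15-18:00.
The first common window of at least 90 minutes is 16:15-18:00, so the earliest start is 16:15.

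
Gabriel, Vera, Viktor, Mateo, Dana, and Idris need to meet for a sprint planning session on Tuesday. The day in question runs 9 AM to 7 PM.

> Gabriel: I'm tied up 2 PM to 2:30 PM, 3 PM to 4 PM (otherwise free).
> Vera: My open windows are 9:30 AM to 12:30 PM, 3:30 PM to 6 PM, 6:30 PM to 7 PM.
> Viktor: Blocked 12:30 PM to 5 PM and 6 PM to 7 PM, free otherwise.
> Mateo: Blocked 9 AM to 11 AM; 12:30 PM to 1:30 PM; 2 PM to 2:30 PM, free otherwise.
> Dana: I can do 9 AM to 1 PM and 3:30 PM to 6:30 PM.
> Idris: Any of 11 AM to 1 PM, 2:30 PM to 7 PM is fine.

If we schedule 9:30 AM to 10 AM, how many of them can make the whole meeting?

4

Gabriel free: 09:00-14:00, 14:30-15:00, 16:00-19:00 (invert busy blocks within the working day).
Vera free: 09:30-12:30, 15:30-18:00, 18:30-19:00.
Viktor free: 09:00-12:30, 17:00-18:00 (invert busy blocks within the working day).
Mateo free: 11:00-12:30, 13:30-14:00, 14:30-19:00 (invert busy blocks within the working day).
Dana free: 09:00-13:00, 15:30-18:30.
Idris free: 11:00-13:00, 14:30-19:00.
Gabriel, Vera, Viktor, and Dana can make the full 09:30-10:00 slot — that's 4.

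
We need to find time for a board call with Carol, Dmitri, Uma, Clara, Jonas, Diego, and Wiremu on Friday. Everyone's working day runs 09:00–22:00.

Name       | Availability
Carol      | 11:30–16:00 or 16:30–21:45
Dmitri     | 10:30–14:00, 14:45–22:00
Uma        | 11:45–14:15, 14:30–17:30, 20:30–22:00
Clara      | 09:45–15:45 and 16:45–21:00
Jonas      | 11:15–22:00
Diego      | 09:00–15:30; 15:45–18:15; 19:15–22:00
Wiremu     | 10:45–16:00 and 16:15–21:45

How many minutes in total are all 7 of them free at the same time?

Carol ∩ Dmitri: 11:30-14:00, 14:45-16:00, 16:30-21:45.
Carol ∩ Dmitri ∩ Uma: 11:45-14:00, 14:45-16:00, 16:30-17:30, 20:30-21:45.
Carol ∩ Dmitri ∩ Uma ∩ Clara: 11:45-14:00, 14:45-15:45, 16:45-17:30, 20:30-21:00.
Carol ∩ Dmitri ∩ Uma ∩ Clara ∩ Jonas: 11:45-14:00, 14:45-15:45, 16:45-17:30, 20:30-21:00.
Carol ∩ Dmitri ∩ Uma ∩ Clara ∩ Jonas ∩ Diego: 11:45-14:00, 14:45-15:30, 16:45-17:30, 20:30-21:00.
Carol ∩ Dmitri ∩ Uma ∩ Clara ∩ Jonas ∩ Diego ∩ Wiremu: 11:45-14:00, 14:45-15:30, 16:45-17:30, 20:30-21:00.
So the common availability across everyone is 11:45-14:00, 14:45-15:30, 16:45-17:30, 20:30-21:00.
Summing the common windows: 135 + 45 + 45 + 30 = 255 minutes.

255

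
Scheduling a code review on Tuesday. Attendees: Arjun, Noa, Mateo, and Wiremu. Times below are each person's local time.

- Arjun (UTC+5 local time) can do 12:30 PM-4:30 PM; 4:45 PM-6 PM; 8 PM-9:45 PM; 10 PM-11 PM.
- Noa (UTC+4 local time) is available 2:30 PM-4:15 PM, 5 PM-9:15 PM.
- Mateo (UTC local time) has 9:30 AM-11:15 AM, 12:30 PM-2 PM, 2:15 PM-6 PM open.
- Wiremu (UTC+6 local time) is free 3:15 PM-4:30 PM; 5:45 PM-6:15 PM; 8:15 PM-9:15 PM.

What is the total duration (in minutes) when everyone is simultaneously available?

Arjun in UTC: 07:30-11:30, 11:45-13:00, 15:00-16:45, 17:00-18:00 (subtract 5h to convert from UTC+5).
Noa in UTC: 10:30-12:15, 13:00-17:15 (subtract 4h to convert from UTC+4).
Mateo in UTC: 09:30-11:15, 12:30-14:00, 14:15-18:00.
Wiremu in UTC: 09:15-10:30, 11:45-12:15, 14:15-15:15 (subtract 6h to convert from UTC+6).
Arjun ∩ Noa: 10:30-11:30, 11:45-12:15, 15:00-16:45, 17:00-17:15.
Arjun ∩ Noa ∩ Mateo: 10:30-11:15, 15:00-16:45, 17:00-17:15.
Arjun ∩ Noa ∩ Mateo ∩ Wiremu: 15:00-15:15.
That's a single block of 15 minutes.

15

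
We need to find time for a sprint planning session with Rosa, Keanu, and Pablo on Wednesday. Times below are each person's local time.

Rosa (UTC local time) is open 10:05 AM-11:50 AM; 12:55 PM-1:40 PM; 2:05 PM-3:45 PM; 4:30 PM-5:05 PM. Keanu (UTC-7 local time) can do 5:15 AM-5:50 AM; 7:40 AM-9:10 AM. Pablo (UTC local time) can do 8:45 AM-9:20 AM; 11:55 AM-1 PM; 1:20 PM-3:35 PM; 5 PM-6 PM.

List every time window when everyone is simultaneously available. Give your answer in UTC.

Rosa in UTC: 10:05-11:50, 12:55-13:40, 14:05-15:45, 16:30-17:05.
Keanu in UTC: 12:15-12:50, 14:40-16:10 (add 7h to convert from UTC-7).
Pablo in UTC: 08:45-09:20, 11:55-13:00, 13:20-15:35, 17:00-18:00.
Rosa ∩ Keanu: 14:40-15:45.
Rosa ∩ Keanu ∩ Pablo: 14:40-15:35.

14:40-15:35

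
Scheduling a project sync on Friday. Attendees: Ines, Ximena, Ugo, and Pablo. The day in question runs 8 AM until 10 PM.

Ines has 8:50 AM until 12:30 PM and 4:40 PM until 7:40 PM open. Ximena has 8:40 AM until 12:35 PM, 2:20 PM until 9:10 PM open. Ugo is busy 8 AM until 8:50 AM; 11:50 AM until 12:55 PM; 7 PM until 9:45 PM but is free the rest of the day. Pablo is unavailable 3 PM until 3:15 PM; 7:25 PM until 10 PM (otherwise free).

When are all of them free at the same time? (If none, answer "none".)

08:50-11:50, 16:40-19:00

Ines free: 08:50-12:30, 16:40-19:40.
Ximena free: 08:40-12:35, 14:20-21:10.
Ugo free: 08:50-11:50, 12:55-19:00, 21:45-22:00 (invert busy blocks within the working day).
Pablo free: 08:00-15:00, 15:15-19:25 (invert busy blocks within the working day).
Ines ∩ Ximena: 08:50-12:30, 16:40-19:40.
Ines ∩ Ximena ∩ Ugo: 08:50-11:50, 16:40-19:00.
Ines ∩ Ximena ∩ Ugo ∩ Pablo: 08:50-11:50, 16:40-19:00.
So the common availability across everyone is 08:50-11:50, 16:40-19:00.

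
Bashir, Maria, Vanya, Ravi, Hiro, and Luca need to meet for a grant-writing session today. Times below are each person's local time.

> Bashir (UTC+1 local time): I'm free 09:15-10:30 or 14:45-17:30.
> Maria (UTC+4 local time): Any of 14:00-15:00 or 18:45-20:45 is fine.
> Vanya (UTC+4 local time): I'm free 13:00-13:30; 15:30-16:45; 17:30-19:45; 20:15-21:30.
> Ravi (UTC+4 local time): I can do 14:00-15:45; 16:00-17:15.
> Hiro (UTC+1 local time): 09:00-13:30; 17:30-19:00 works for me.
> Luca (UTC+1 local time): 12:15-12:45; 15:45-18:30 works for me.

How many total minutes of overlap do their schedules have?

Bashir in UTC: 08:15-09:30, 13:45-16:30 (subtract 1h to convert from UTC+1).
Maria in UTC: 10:00-11:00, 14:45-16:45 (subtract 4h to convert from UTC+4).
Vanya in UTC: 09:00-09:30, 11:30-12:45, 13:30-15:45, 16:15-17:30 (subtract 4h to convert from UTC+4).
Ravi in UTC: 10:00-11:45, 12:00-13:15 (subtract 4h to convert from UTC+4).
Hiro in UTC: 08:00-12:30, 16:30-18:00 (subtract 1h to convert from UTC+1).
Luca in UTC: 11:15-11:45, 14:45-17:30 (subtract 1h to convert from UTC+1).
Bashir ∩ Maria: 14:45-16:30.
Bashir ∩ Maria ∩ Vanya: 14:45-15:45, 16:15-16:30.
Bashir ∩ Maria ∩ Vanya ∩ Ravi: ∅.
Bashir ∩ Maria ∩ Vanya ∩ Ravi ∩ Hiro: ∅.
Bashir ∩ Maria ∩ Vanya ∩ Ravi ∩ Hiro ∩ Luca: ∅.
There is no time when everyone is free.
There is no common window, so the total is 0 minutes.

0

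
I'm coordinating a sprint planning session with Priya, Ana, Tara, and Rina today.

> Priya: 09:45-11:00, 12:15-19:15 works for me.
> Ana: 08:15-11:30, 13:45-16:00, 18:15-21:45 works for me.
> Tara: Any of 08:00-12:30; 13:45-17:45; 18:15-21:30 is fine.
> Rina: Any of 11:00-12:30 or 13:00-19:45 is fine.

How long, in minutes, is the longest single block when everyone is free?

135

Priya ∩ Ana: 09:45-11:00, 13:45-16:00, 18:15-19:15.
Priya ∩ Ana ∩ Tara: 09:45-11:00, 13:45-16:00, 18:15-19:15.
Priya ∩ Ana ∩ Tara ∩ Rina: 13:45-16:00, 18:15-19:15.
So the common availability across everyone is 13:45-16:00, 18:15-19:15.
The longest is 13:45-16:00 at 135 minutes.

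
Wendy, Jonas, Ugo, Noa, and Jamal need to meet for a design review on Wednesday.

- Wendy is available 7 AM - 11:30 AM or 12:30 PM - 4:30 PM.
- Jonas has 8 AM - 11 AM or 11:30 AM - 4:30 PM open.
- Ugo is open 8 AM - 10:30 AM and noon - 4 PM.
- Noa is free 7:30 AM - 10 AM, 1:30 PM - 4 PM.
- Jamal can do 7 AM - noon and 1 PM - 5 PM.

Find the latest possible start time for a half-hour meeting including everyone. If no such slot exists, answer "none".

Wendy ∩ Jonas: 08:00-11:00, 12:30-16:30.
Wendy ∩ Jonas ∩ Ugo: 08:00-10:30, 12:30-16:00.
Wendy ∩ Jonas ∩ Ugo ∩ Noa: 08:00-10:00, 13:30-16:00.
Wendy ∩ Jonas ∩ Ugo ∩ Noa ∩ Jamal: 08:00-10:00, 13:30-16:00.
So the common availability across everyone is 08:00-10:00, 13:30-16:00.
The last common window of at least 30 minutes is 13:30-16:00; a 30-minute meeting can start as late as 15:30 and still end by 16:00.

15:30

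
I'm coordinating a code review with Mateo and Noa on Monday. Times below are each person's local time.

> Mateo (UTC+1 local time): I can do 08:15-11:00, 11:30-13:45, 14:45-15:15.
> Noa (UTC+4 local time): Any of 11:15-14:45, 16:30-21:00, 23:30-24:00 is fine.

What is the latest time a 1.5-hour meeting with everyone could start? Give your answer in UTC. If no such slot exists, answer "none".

Mateo in UTC: 07:15-10:00, 10:30-12:45, 13:45-14:15 (subtract 1h to convert from UTC+1).
Noa in UTC: 07:15-10:45, 12:30-17:00, 19:30-20:00 (subtract 4h to convert from UTC+4).
Mateo ∩ Noa: 07:15-10:00, 10:30-10:45, 12:30-12:45, 13:45-14:15.
The last common window of at least 90 minutes is 07:15-10:00; a 90-minute meeting can start as late as 08:30 and still end by 10:00.

08:30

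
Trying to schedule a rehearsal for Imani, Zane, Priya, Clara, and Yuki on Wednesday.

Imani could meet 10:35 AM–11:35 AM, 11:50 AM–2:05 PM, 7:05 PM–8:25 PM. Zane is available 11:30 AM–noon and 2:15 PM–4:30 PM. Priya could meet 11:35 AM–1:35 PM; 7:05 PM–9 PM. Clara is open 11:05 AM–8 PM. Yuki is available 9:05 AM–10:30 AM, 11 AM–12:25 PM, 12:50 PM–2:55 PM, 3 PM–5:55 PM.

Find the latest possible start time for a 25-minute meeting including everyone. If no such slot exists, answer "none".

none

Imani ∩ Zane: 11:30-11:35, 11:50-12:00.
Imani ∩ Zane ∩ Priya: 11:50-12:00.
Imani ∩ Zane ∩ Priya ∩ Clara: 11:50-12:00.
Imani ∩ Zane ∩ Priya ∩ Clara ∩ Yuki: 11:50-12:00.
So the common availability across everyone is 11:50-12:00.
No common window is at least 25 minutes long.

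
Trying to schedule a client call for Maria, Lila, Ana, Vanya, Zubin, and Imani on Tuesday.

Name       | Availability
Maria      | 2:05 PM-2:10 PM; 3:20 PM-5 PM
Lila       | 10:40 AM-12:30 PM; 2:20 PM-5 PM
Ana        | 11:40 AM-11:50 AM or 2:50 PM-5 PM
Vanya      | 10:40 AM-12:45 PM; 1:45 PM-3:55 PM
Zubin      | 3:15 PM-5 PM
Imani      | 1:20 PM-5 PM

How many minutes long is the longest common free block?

Maria ∩ Lila: 15:20-17:00.
Maria ∩ Lila ∩ Ana: 15:20-17:00.
Maria ∩ Lila ∩ Ana ∩ Vanya: 15:20-15:55.
Maria ∩ Lila ∩ Ana ∩ Vanya ∩ Zubin: 15:20-15:55.
Maria ∩ Lila ∩ Ana ∩ Vanya ∩ Zubin ∩ Imani: 15:20-15:55.
The longest is 15:20-15:55 at 35 minutes.

35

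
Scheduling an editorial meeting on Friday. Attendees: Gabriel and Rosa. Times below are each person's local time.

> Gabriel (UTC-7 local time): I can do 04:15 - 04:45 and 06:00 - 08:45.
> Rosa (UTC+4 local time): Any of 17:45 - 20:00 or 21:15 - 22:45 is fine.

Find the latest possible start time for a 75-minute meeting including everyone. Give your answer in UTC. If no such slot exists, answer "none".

Gabriel in UTC: 11:15-11:45, 13:00-15:45 (add 7h to convert from UTC-7).
Rosa in UTC: 13:45-16:00, 17:15-18:45 (subtract 4h to convert from UTC+4).
Gabriel ∩ Rosa: 13:45-15:45.
The last common window of at least 75 minutes is 13:45-15:45; a 75-minute meeting can start as late as 14:30 and still end by 15:45.

14:30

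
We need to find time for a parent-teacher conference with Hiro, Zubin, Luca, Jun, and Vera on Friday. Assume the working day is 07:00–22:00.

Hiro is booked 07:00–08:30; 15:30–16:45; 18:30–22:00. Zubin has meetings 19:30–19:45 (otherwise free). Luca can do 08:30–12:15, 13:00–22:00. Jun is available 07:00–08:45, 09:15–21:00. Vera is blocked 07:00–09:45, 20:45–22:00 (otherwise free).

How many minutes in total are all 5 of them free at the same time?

405

Hiro free: 08:30-15:30, 16:45-18:30 (invert busy blocks within the working day).
Zubin free: 07:00-19:30, 19:45-22:00 (invert busy blocks within the working day).
Luca free: 08:30-12:15, 13:00-22:00.
Jun free: 07:00-08:45, 09:15-21:00.
Vera free: 09:45-20:45 (invert busy blocks within the working day).
Hiro ∩ Zubin: 08:30-15:30, 16:45-18:30.
Hiro ∩ Zubin ∩ Luca: 08:30-12:15, 13:00-15:30, 16:45-18:30.
Hiro ∩ Zubin ∩ Luca ∩ Jun: 08:30-08:45, 09:15-12:15, 13:00-15:30, 16:45-18:30.
Hiro ∩ Zubin ∩ Luca ∩ Jun ∩ Vera: 09:45-12:15, 13:00-15:30, 16:45-18:30.
Summing the common windows: 150 + 150 + 105 = 405 minutes.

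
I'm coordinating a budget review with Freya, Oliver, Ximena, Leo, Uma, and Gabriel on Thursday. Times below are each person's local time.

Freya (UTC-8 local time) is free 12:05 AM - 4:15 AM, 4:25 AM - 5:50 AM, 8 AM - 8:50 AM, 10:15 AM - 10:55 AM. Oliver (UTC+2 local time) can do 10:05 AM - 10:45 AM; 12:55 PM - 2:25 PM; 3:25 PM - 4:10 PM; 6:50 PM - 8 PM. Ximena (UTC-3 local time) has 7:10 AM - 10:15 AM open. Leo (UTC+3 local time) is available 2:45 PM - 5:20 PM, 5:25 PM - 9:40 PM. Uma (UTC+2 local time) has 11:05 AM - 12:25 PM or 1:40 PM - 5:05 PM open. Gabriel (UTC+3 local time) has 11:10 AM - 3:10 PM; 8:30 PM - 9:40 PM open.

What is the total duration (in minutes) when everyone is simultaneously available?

Freya in UTC: 08:05-12:15, 12:25-13:50, 16:00-16:50, 18:15-18:55 (add 8h to convert from UTC-8).
Oliver in UTC: 08:05-08:45, 10:55-12:25, 13:25-14:10, 16:50-18:00 (subtract 2h to convert from UTC+2).
Ximena in UTC: 10:10-13:15 (add 3h to convert from UTC-3).
Leo in UTC: 11:45-14:20, 14:25-18:40 (subtract 3h to convert from UTC+3).
Uma in UTC: 09:05-10:25, 11:40-15:05 (subtract 2h to convert from UTC+2).
Gabriel in UTC: 08:10-12:10, 17:30-18:40 (subtract 3h to convert from UTC+3).
Freya ∩ Oliver: 08:05-08:45, 10:55-12:15, 13:25-13:50.
Freya ∩ Oliver ∩ Ximena: 10:55-12:15.
Freya ∩ Oliver ∩ Ximena ∩ Leo: 11:45-12:15.
Freya ∩ Oliver ∩ Ximena ∩ Leo ∩ Uma: 11:45-12:15.
Freya ∩ Oliver ∩ Ximena ∩ Leo ∩ Uma ∩ Gabriel: 11:45-12:10.
So the common availability across everyone is 11:45-12:10.
That's a single block of 25 minutes.

25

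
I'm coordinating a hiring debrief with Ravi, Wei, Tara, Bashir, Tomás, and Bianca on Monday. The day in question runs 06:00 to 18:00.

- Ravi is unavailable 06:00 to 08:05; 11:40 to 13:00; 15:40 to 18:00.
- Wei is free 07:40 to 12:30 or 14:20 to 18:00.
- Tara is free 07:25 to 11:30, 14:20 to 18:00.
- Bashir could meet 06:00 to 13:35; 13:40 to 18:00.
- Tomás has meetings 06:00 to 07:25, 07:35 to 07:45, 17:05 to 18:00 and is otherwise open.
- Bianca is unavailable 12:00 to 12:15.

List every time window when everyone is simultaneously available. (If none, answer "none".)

Ravi free: 08:05-11:40, 13:00-15:40 (invert busy blocks within the working day).
Wei free: 07:40-12:30, 14:20-18:00.
Tara free: 07:25-11:30, 14:20-18:00.
Bashir free: 06:00-13:35, 13:40-18:00.
Tomás free: 07:25-07:35, 07:45-17:05 (invert busy blocks within the working day).
Bianca free: 06:00-12:00, 12:15-18:00 (invert busy blocks within the working day).
Ravi ∩ Wei: 08:05-11:40, 14:20-15:40.
Ravi ∩ Wei ∩ Tara: 08:05-11:30, 14:20-15:40.
Ravi ∩ Wei ∩ Tara ∩ Bashir: 08:05-11:30, 14:20-15:40.
Ravi ∩ Wei ∩ Tara ∩ Bashir ∩ Tomás: 08:05-11:30, 14:20-15:40.
Ravi ∩ Wei ∩ Tara ∩ Bashir ∩ Tomás ∩ Bianca: 08:05-11:30, 14:20-15:40.

08:05-11:30, 14:20-15:40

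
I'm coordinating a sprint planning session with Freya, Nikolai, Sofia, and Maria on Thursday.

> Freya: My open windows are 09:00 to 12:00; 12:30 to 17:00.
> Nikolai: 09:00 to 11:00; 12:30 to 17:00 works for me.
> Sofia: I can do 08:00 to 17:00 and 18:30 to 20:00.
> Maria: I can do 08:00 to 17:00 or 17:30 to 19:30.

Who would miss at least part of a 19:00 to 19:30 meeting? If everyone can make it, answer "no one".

Freya: not fully free for 19:00-19:30. Nikolai: not fully free for 19:00-19:30. Sofia: free for 19:00-19:30. Maria: free for 19:00-19:30.

Freya, Nikolai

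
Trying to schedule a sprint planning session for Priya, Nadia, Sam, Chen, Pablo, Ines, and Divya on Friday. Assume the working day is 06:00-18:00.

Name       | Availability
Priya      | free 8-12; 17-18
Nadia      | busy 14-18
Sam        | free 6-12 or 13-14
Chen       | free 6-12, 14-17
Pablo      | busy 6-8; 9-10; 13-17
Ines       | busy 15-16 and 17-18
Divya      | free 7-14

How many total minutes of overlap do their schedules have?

Priya free: 08:00-12:00, 17:00-18:00.
Nadia free: 06:00-14:00 (invert busy blocks within the working day).
Sam free: 06:00-12:00, 13:00-14:00.
Chen free: 06:00-12:00, 14:00-17:00.
Pablo free: 08:00-09:00, 10:00-13:00, 17:00-18:00 (invert busy blocks within the working day).
Ines free: 06:00-15:00, 16:00-17:00 (invert busy blocks within the working day).
Divya free: 07:00-14:00.
Priya ∩ Nadia: 08:00-12:00.
Priya ∩ Nadia ∩ Sam: 08:00-12:00.
Priya ∩ Nadia ∩ Sam ∩ Chen: 08:00-12:00.
Priya ∩ Nadia ∩ Sam ∩ Chen ∩ Pablo: 08:00-09:00, 10:00-12:00.
Priya ∩ Nadia ∩ Sam ∩ Chen ∩ Pablo ∩ Ines: 08:00-09:00, 10:00-12:00.
Priya ∩ Nadia ∩ Sam ∩ Chen ∩ Pablo ∩ Ines ∩ Divya: 08:00-09:00, 10:00-12:00.
So the common availability across everyone is 08:00-09:00, 10:00-12:00.
Summing the common windows: 60 + 120 = 180 minutes.

180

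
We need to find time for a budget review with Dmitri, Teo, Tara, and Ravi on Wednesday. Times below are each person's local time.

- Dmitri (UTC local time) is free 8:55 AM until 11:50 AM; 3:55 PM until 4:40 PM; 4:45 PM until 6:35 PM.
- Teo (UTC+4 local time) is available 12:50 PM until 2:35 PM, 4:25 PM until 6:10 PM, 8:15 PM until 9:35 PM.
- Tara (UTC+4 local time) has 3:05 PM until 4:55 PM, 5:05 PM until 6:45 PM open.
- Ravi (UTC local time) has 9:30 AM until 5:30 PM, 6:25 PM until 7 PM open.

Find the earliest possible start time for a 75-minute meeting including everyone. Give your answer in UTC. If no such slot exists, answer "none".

Dmitri in UTC: 08:55-11:50, 15:55-16:40, 16:45-18:35.
Teo in UTC: 08:50-10:35, 12:25-14:10, 16:15-17:35 (subtract 4h to convert from UTC+4).
Tara in UTC: 11:05-12:55, 13:05-14:45 (subtract 4h to convert from UTC+4).
Ravi in UTC: 09:30-17:30, 18:25-19:00.
Dmitri ∩ Teo: 08:55-10:35, 16:15-16:40, 16:45-17:35.
Dmitri ∩ Teo ∩ Tara: ∅.
Dmitri ∩ Teo ∩ Tara ∩ Ravi: ∅.
There is no time when everyone is free.
No common window is at least 75 minutes long.

none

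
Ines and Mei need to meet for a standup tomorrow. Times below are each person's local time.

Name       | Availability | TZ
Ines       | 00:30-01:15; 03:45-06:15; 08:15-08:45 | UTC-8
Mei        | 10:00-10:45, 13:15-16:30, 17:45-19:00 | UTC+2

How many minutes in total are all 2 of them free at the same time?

195

Ines in UTC: 08:30-09:15, 11:45-14:15, 16:15-16:45 (add 8h to convert from UTC-8).
Mei in UTC: 08:00-08:45, 11:15-14:30, 15:45-17:00 (subtract 2h to convert from UTC+2).
Ines ∩ Mei: 08:30-08:45, 11:45-14:15, 16:15-16:45.
Those are the intersection windows.
Summing the common windows: 15 + 150 + 30 = 195 minutes.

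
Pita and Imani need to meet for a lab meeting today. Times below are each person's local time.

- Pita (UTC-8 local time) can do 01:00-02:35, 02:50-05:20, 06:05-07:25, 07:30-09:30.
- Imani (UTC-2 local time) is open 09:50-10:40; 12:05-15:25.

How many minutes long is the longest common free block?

Pita in UTC: 09:00-10:35, 10:50-13:20, 14:05-15:25, 15:30-17:30 (add 8h to convert from UTC-8).
Imani in UTC: 11:50-12:40, 14:05-17:25 (add 2h to convert from UTC-2).
Pita ∩ Imani: 11:50-12:40, 14:05-15:25, 15:30-17:25.
The longest is 15:30-17:25 at 115 minutes.

115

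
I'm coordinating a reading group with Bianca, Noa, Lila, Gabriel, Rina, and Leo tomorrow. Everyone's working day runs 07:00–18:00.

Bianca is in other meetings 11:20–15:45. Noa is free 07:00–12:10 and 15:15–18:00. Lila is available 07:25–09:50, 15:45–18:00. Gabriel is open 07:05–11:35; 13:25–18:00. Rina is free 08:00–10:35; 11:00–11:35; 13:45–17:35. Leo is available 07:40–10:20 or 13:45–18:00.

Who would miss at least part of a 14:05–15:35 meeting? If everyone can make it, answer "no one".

Bianca, Lila, Noa

Bianca free: 07:00-11:20, 15:45-18:00 (invert busy blocks within the working day).
Noa free: 07:00-12:10, 15:15-18:00.
Lila free: 07:25-09:50, 15:45-18:00.
Gabriel free: 07:05-11:35, 13:25-18:00.
Rina free: 08:00-10:35, 11:00-11:35, 13:45-17:35.
Leo free: 07:40-10:20, 13:45-18:00.
Bianca: not fully free for 14:05-15:35. Noa: not fully free for 14:05-15:35. Lila: not fully free for 14:05-15:35. Gabriel: free for 14:05-15:35. Rina: free for 14:05-15:35. Leo: free for 14:05-15:35.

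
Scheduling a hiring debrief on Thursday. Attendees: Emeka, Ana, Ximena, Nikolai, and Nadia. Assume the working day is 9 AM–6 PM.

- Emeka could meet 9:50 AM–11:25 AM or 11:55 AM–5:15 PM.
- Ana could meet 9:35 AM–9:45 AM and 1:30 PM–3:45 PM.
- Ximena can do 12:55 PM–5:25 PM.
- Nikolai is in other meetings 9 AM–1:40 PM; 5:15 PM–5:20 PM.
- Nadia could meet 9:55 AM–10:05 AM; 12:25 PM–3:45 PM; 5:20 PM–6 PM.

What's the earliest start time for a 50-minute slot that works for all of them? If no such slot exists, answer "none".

13:40

Emeka free: 09:50-11:25, 11:55-17:15.
Ana free: 09:35-09:45, 13:30-15:45.
Ximena free: 12:55-17:25.
Nikolai free: 13:40-17:15, 17:20-18:00 (invert busy blocks within the working day).
Nadia free: 09:55-10:05, 12:25-15:45, 17:20-18:00.
Emeka ∩ Ana: 13:30-15:45.
Emeka ∩ Ana ∩ Ximena: 13:30-15:45.
Emeka ∩ Ana ∩ Ximena ∩ Nikolai: 13:40-15:45.
Emeka ∩ Ana ∩ Ximena ∩ Nikolai ∩ Nadia: 13:40-15:45.
The first common window of at least 50 minutes is 13:40-15:45, so the earliest start is 13:40.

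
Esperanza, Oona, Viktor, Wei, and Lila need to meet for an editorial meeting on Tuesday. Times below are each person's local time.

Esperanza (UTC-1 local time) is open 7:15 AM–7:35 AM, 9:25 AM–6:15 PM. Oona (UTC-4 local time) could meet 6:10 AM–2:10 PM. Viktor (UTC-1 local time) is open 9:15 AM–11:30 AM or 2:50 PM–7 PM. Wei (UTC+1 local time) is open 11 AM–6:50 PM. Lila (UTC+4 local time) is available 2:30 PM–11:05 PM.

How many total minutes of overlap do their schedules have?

240

Esperanza in UTC: 08:15-08:35, 10:25-19:15 (add 1h to convert from UTC-1).
Oona in UTC: 10:10-18:10 (add 4h to convert from UTC-4).
Viktor in UTC: 10:15-12:30, 15:50-20:00 (add 1h to convert from UTC-1).
Wei in UTC: 10:00-17:50 (subtract 1h to convert from UTC+1).
Lila in UTC: 10:30-19:05 (subtract 4h to convert from UTC+4).
Esperanza ∩ Oona: 10:25-18:10.
Esperanza ∩ Oona ∩ Viktor: 10:25-12:30, 15:50-18:10.
Esperanza ∩ Oona ∩ Viktor ∩ Wei: 10:25-12:30, 15:50-17:50.
Esperanza ∩ Oona ∩ Viktor ∩ Wei ∩ Lila: 10:30-12:30, 15:50-17:50.
Summing the common windows: 120 + 120 = 240 minutes.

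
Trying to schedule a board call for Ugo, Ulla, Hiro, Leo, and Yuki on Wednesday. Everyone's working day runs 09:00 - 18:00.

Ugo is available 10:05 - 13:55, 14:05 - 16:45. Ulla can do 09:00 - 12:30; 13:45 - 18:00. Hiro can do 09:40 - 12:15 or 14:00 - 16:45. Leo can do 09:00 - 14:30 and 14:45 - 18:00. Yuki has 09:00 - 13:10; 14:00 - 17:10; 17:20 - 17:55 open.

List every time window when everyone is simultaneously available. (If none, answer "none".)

Ugo ∩ Ulla: 10:05-12:30, 13:45-13:55, 14:05-16:45.
Ugo ∩ Ulla ∩ Hiro: 10:05-12:15, 14:05-16:45.
Ugo ∩ Ulla ∩ Hiro ∩ Leo: 10:05-12:15, 14:05-14:30, 14:45-16:45.
Ugo ∩ Ulla ∩ Hiro ∩ Leo ∩ Yuki: 10:05-12:15, 14:05-14:30, 14:45-16:45.

10:05-12:15, 14:05-14:30, 14:45-16:45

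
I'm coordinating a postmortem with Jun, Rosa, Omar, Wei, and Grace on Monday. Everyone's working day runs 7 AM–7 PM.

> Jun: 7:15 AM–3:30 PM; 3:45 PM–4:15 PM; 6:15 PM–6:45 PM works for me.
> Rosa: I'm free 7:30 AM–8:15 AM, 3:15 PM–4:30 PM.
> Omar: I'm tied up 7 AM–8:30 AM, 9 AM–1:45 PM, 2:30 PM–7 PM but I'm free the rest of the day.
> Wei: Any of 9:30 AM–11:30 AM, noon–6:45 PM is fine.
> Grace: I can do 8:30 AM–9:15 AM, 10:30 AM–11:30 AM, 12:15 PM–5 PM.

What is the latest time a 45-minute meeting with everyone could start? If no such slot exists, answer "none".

Jun free: 07:15-15:30, 15:45-16:15, 18:15-18:45.
Rosa free: 07:30-08:15, 15:15-16:30.
Omar free: 08:30-09:00, 13:45-14:30 (invert busy blocks within the working day).
Wei free: 09:30-11:30, 12:00-18:45.
Grace free: 08:30-09:15, 10:30-11:30, 12:15-17:00.
Jun ∩ Rosa: 07:30-08:15, 15:15-15:30, 15:45-16:15.
Jun ∩ Rosa ∩ Omar: ∅.
Jun ∩ Rosa ∩ Omar ∩ Wei: ∅.
Jun ∩ Rosa ∩ Omar ∩ Wei ∩ Grace: ∅.
There is no time when everyone is free.
No common window is at least 45 minutes long.

none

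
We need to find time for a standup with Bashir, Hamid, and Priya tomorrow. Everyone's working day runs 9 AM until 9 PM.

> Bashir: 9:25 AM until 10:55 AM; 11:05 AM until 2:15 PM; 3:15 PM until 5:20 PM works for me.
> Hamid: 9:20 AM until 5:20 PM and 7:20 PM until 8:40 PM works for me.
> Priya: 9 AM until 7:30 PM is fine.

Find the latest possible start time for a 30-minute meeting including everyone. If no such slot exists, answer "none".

16:50

Bashir ∩ Hamid: 09:25-10:55, 11:05-14:15, 15:15-17:20.
Bashir ∩ Hamid ∩ Priya: 09:25-10:55, 11:05-14:15, 15:15-17:20.
The last common window of at least 30 minutes is 15:15-17:20; a 30-minute meeting can start as late as 16:50 and still end by 17:20.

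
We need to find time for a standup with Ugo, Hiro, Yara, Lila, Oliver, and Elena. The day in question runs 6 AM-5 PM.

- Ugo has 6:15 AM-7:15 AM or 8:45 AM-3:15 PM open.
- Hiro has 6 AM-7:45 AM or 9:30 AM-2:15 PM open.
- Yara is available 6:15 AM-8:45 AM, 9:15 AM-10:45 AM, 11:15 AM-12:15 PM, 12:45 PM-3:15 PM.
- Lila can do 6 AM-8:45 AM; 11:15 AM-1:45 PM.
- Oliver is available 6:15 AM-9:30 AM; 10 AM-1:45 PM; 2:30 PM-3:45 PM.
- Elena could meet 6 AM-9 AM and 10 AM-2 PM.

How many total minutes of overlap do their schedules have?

180

Ugo ∩ Hiro: 06:15-07:15, 09:30-14:15.
Ugo ∩ Hiro ∩ Yara: 06:15-07:15, 09:30-10:45, 11:15-12:15, 12:45-14:15.
Ugo ∩ Hiro ∩ Yara ∩ Lila: 06:15-07:15, 11:15-12:15, 12:45-13:45.
Ugo ∩ Hiro ∩ Yara ∩ Lila ∩ Oliver: 06:15-07:15, 11:15-12:15, 12:45-13:45.
Ugo ∩ Hiro ∩ Yara ∩ Lila ∩ Oliver ∩ Elena: 06:15-07:15, 11:15-12:15, 12:45-13:45.
Summing the common windows: 60 + 60 + 60 = 180 minutes.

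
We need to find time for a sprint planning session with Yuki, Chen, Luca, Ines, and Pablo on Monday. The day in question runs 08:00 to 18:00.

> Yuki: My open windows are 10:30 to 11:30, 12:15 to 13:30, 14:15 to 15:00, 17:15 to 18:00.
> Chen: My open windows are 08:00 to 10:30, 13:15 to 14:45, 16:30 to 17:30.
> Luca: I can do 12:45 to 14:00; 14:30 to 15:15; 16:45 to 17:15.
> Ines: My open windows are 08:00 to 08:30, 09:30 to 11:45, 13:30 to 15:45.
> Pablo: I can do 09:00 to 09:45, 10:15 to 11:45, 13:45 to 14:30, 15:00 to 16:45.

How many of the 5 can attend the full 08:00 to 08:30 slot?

2

Chen and Ines can make the full 08:00-08:30 slot — that's 2.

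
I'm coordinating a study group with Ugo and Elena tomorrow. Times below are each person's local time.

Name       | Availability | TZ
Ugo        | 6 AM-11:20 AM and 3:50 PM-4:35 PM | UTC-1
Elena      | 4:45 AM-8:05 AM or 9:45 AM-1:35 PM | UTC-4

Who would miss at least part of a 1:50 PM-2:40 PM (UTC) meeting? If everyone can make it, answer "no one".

Ugo

Ugo in UTC: 07:00-12:20, 16:50-17:35 (add 1h to convert from UTC-1).
Elena in UTC: 08:45-12:05, 13:45-17:35 (add 4h to convert from UTC-4).
Ugo: not fully free for 13:50-14:40. Elena: free for 13:50-14:40.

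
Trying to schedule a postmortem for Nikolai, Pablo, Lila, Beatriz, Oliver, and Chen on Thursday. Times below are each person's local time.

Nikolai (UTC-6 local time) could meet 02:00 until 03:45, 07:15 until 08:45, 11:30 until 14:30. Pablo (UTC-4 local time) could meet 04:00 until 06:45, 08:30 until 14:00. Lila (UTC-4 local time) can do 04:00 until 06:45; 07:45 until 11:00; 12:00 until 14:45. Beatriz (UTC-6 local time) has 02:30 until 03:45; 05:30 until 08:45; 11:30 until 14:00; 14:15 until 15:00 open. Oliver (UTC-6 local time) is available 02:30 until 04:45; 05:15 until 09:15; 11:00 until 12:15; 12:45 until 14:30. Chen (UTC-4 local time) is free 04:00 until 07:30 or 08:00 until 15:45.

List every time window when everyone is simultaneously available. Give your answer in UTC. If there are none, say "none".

Nikolai in UTC: 08:00-09:45, 13:15-14:45, 17:30-20:30 (add 6h to convert from UTC-6).
Pablo in UTC: 08:00-10:45, 12:30-18:00 (add 4h to convert from UTC-4).
Lila in UTC: 08:00-10:45, 11:45-15:00, 16:00-18:45 (add 4h to convert from UTC-4).
Beatriz in UTC: 08:30-09:45, 11:30-14:45, 17:30-20:00, 20:15-21:00 (add 6h to convert from UTC-6).
Oliver in UTC: 08:30-10:45, 11:15-15:15, 17:00-18:15, 18:45-20:30 (add 6h to convert from UTC-6).
Chen in UTC: 08:00-11:30, 12:00-19:45 (add 4h to convert from UTC-4).
Nikolai ∩ Pablo: 08:00-09:45, 13:15-14:45, 17:30-18:00.
Nikolai ∩ Pablo ∩ Lila: 08:00-09:45, 13:15-14:45, 17:30-18:00.
Nikolai ∩ Pablo ∩ Lila ∩ Beatriz: 08:30-09:45, 13:15-14:45, 17:30-18:00.
Nikolai ∩ Pablo ∩ Lila ∩ Beatriz ∩ Oliver: 08:30-09:45, 13:15-14:45, 17:30-18:00.
Nikolai ∩ Pablo ∩ Lila ∩ Beatriz ∩ Oliver ∩ Chen: 08:30-09:45, 13:15-14:45, 17:30-18:00.
So the common availability across everyone is 08:30-09:45, 13:15-14:45, 17:30-18:00.

08:30-09:45, 13:15-14:45, 17:30-18:00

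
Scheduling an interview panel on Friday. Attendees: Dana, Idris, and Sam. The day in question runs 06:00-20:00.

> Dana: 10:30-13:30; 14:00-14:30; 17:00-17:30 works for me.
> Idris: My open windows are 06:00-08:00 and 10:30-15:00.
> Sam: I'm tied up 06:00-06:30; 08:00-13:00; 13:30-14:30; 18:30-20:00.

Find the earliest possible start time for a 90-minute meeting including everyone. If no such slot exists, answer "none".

none

Dana free: 10:30-13:30, 14:00-14:30, 17:00-17:30.
Idris free: 06:00-08:00, 10:30-15:00.
Sam free: 06:30-08:00, 13:00-13:30, 14:30-18:30 (invert busy blocks within the working day).
Dana ∩ Idris: 10:30-13:30, 14:00-14:30.
Dana ∩ Idris ∩ Sam: 13:00-13:30.
No common window is at least 90 minutes long.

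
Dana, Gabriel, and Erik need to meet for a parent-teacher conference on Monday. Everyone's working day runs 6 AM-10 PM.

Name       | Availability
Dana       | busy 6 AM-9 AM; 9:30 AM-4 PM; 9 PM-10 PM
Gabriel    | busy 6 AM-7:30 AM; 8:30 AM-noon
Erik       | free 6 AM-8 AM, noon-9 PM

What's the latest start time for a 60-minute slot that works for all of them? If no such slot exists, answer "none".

Dana free: 09:00-09:30, 16:00-21:00 (invert busy blocks within the working day).
Gabriel free: 07:30-08:30, 12:00-22:00 (invert busy blocks within the working day).
Erik free: 06:00-08:00, 12:00-21:00.
Dana ∩ Gabriel: 16:00-21:00.
Dana ∩ Gabriel ∩ Erik: 16:00-21:00.
So the common availability across everyone is 16:00-21:00.
The last common window of at least 60 minutes is 16:00-21:00; a 60-minute meeting can start as late as 20:00 and still end by 21:00.

20:00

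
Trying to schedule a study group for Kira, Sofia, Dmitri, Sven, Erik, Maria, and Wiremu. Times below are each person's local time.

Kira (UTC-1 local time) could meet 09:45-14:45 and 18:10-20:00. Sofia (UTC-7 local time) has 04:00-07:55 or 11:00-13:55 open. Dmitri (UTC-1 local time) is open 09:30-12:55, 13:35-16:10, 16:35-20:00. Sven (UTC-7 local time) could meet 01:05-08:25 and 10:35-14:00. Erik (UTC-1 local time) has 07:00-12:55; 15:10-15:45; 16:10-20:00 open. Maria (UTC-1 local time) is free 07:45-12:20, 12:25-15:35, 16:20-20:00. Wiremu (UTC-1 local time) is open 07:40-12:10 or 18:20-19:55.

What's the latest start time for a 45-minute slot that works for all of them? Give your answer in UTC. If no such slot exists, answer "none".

Kira in UTC: 10:45-15:45, 19:10-21:00 (add 1h to convert from UTC-1).
Sofia in UTC: 11:00-14:55, 18:00-20:55 (add 7h to convert from UTC-7).
Dmitri in UTC: 10:30-13:55, 14:35-17:10, 17:35-21:00 (add 1h to convert from UTC-1).
Sven in UTC: 08:05-15:25, 17:35-21:00 (add 7h to convert from UTC-7).
Erik in UTC: 08:00-13:55, 16:10-16:45, 17:10-21:00 (add 1h to convert from UTC-1).
Maria in UTC: 08:45-13:20, 13:25-16:35, 17:20-21:00 (add 1h to convert from UTC-1).
Wiremu in UTC: 08:40-13:10, 19:20-20:55 (add 1h to convert from UTC-1).
Kira ∩ Sofia: 11:00-14:55, 19:10-20:55.
Kira ∩ Sofia ∩ Dmitri: 11:00-13:55, 14:35-14:55, 19:10-20:55.
Kira ∩ Sofia ∩ Dmitri ∩ Sven: 11:00-13:55, 14:35-14:55, 19:10-20:55.
Kira ∩ Sofia ∩ Dmitri ∩ Sven ∩ Erik: 11:00-13:55, 19:10-20:55.
Kira ∩ Sofia ∩ Dmitri ∩ Sven ∩ Erik ∩ Maria: 11:00-13:20, 13:25-13:55, 19:10-20:55.
Kira ∩ Sofia ∩ Dmitri ∩ Sven ∩ Erik ∩ Maria ∩ Wiremu: 11:00-13:10, 19:20-20:55.
The last common window of at least 45 minutes is 19:20-20:55; a 45-minute meeting can start as late as 20:10 and still end by 20:55.

20:10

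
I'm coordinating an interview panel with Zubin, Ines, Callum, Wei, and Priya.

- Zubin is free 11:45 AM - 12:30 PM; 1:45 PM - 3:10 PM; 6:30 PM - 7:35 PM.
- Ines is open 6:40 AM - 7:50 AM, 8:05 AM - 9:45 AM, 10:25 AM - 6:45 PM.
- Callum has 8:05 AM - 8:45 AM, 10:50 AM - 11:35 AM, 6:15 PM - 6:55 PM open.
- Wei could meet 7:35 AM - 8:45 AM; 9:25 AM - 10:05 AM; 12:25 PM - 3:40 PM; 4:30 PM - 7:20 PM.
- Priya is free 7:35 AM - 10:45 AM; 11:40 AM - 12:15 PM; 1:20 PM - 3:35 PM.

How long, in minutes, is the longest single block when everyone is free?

Zubin ∩ Ines: 11:45-12:30, 13:45-15:10, 18:30-18:45.
Zubin ∩ Ines ∩ Callum: 18:30-18:45.
Zubin ∩ Ines ∩ Callum ∩ Wei: 18:30-18:45.
Zubin ∩ Ines ∩ Callum ∩ Wei ∩ Priya: ∅.
There is no time when everyone is free.
No common window exists, so the longest block is 0 minutes.

0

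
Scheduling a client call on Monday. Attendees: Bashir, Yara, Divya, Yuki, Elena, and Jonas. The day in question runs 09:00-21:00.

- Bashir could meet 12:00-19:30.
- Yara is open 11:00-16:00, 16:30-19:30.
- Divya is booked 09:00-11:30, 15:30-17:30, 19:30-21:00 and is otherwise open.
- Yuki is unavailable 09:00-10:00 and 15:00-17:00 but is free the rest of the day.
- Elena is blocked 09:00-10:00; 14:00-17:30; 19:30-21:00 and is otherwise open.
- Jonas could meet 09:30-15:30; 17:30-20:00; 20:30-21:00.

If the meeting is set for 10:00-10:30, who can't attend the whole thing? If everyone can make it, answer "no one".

Bashir free: 12:00-19:30.
Yara free: 11:00-16:00, 16:30-19:30.
Divya free: 11:30-15:30, 17:30-19:30 (invert busy blocks within the working day).
Yuki free: 10:00-15:00, 17:00-21:00 (invert busy blocks within the working day).
Elena free: 10:00-14:00, 17:30-19:30 (invert busy blocks within the working day).
Jonas free: 09:30-15:30, 17:30-20:00, 20:30-21:00.
Bashir: not fully free for 10:00-10:30. Yara: not fully free for 10:00-10:30. Divya: not fully free for 10:00-10:30. Yuki: free for 10:00-10:30. Elena: free for 10:00-10:30. Jonas: free for 10:00-10:30.

Bashir, Divya, Yara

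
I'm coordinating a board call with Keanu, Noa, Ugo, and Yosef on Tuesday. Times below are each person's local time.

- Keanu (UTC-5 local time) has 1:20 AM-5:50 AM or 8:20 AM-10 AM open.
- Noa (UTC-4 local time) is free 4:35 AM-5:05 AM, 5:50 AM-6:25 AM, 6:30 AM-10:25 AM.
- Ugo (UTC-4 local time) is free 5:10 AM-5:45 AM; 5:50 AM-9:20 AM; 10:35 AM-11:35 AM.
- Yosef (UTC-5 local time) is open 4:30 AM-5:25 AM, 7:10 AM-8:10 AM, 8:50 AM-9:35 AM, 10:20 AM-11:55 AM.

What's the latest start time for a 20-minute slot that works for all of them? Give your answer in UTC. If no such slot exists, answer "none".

10:05

Keanu in UTC: 06:20-10:50, 13:20-15:00 (add 5h to convert from UTC-5).
Noa in UTC: 08:35-09:05, 09:50-10:25, 10:30-14:25 (add 4h to convert from UTC-4).
Ugo in UTC: 09:10-09:45, 09:50-13:20, 14:35-15:35 (add 4h to convert from UTC-4).
Yosef in UTC: 09:30-10:25, 12:10-13:10, 13:50-14:35, 15:20-16:55 (add 5h to convert from UTC-5).
Keanu ∩ Noa: 08:35-09:05, 09:50-10:25, 10:30-10:50, 13:20-14:25.
Keanu ∩ Noa ∩ Ugo: 09:50-10:25, 10:30-10:50.
Keanu ∩ Noa ∩ Ugo ∩ Yosef: 09:50-10:25.
The last common window of at least 20 minutes is 09:50-10:25; a 20-minute meeting can start as late as 10:05 and still end by 10:25.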